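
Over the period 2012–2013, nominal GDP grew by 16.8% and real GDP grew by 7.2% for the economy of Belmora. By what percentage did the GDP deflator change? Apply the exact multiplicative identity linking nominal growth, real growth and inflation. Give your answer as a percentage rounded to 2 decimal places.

8.96%

(1 + g_nom) = (1 + g_real)(1 + π), so π = 1.1680 / 1.0720 − 1 = 0.08955.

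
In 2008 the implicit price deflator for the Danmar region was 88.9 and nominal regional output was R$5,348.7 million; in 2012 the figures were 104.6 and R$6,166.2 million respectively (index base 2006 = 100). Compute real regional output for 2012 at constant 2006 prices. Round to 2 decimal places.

R$5,895.03 million

Real regional output = Nominal / (implicit price deflator/100) = 6166.2 / 1.046 = 5895.03.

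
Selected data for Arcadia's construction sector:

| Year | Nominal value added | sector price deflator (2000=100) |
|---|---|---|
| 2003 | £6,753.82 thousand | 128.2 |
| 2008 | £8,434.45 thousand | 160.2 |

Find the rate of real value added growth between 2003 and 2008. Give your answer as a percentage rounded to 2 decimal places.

-0.06%

Deflate each year: 2003 → 6753.82/1.282 = 5268.19; 2008 → 8434.45/1.602 = 5264.95.
So real value added changed by 5264.95/5268.19 − 1 = -0.0006, i.e. -0.06%.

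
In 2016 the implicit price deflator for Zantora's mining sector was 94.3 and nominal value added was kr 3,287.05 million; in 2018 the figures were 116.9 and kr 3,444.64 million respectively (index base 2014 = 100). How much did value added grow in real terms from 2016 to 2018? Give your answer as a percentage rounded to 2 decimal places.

-15.47%

Deflate each year: 2016 → 3287.05/0.943 = 3485.74; 2018 → 3444.64/1.169 = 2946.66.
So real value added changed by 2946.66/3485.74 − 1 = -0.1547, i.e. -15.47%.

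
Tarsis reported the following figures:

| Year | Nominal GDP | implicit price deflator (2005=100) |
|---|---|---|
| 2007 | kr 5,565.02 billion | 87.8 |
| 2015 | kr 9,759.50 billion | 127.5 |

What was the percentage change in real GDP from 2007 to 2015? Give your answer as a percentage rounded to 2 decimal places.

Deflate each year: 2007 → 5565.02/0.878 = 6338.29; 2015 → 9759.50/1.275 = 7654.51.
So real GDP changed by 7654.51/6338.29 − 1 = 0.2077, i.e. 20.77%.

20.77%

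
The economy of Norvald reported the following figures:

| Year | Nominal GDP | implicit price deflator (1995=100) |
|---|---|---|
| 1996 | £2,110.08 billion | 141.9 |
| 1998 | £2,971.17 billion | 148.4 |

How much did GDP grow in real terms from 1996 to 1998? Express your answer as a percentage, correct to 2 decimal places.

34.64%

Real GDP 1996 = 2110.08 / 1.419 = 1487.02.
Real GDP 1998 = 2971.17 / 1.484 = 2002.14.
Real growth = 2002.14 / 1487.02 − 1 = 0.3464.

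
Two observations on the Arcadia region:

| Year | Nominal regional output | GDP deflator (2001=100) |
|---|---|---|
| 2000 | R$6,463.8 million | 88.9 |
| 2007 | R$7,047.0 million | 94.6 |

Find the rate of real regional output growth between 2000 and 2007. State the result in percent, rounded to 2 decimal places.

2.45%

Real regional output 2000 = 6463.8 / 0.889 = 7270.87.
Real regional output 2007 = 7047.0 / 0.946 = 7449.26.
Real growth = 7449.26 / 7270.87 − 1 = 0.0245.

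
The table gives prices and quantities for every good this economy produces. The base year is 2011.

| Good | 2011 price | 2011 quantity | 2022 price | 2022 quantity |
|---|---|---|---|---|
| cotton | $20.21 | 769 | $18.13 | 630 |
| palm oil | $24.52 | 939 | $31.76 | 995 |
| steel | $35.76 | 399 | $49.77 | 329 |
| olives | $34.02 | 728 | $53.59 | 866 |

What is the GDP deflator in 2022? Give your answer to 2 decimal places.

135.03

Nominal GDP 2022 = 18.13·630 + 31.76·995 + 49.77·329 + 53.59·866 = 105806.37.
Real GDP 2022 (at 2011 prices) = 20.21·630 + 24.52·995 + 35.76·329 + 34.02·866 = 78356.06.
Deflator = Nominal/Real × 100 = 105806.37/78356.06 × 100 = 135.033.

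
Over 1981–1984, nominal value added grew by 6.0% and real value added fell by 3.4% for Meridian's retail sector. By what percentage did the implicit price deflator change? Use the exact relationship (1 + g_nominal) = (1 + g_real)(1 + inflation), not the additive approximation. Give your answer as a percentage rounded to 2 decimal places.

9.73%

(1 + g_nom) = (1 + g_real)(1 + π), so π = 1.0600 / 0.9660 − 1 = 0.09731.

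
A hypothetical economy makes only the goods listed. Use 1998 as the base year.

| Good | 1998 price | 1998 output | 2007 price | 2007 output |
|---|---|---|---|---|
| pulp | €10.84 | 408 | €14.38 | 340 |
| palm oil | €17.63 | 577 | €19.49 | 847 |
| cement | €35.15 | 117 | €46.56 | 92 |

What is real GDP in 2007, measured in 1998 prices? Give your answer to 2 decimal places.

€21852.01

Real GDP 2007 = Σ (p_1998 × q_2007) = 10.84·340 + 17.63·847 + 35.15·92 = 21852.01.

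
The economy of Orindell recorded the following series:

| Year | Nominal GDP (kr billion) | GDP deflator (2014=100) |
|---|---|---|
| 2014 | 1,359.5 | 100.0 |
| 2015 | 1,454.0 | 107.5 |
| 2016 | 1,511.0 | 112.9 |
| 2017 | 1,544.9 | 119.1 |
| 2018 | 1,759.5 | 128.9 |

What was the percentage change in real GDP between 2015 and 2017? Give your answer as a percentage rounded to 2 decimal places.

Real GDP 2015 = 1454.0/1.075 = 1352.56.
Real GDP 2017 = 1544.9/1.191 = 1297.15.
Change = 1297.15/1352.56 − 1 = -0.0410.

-4.10%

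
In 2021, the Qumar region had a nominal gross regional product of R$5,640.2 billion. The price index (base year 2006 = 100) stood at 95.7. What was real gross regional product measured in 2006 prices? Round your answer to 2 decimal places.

Real gross regional product = Nominal / (price index/100) = 5640.2 / 0.957 = 5893.63.

R$5,893.63 billion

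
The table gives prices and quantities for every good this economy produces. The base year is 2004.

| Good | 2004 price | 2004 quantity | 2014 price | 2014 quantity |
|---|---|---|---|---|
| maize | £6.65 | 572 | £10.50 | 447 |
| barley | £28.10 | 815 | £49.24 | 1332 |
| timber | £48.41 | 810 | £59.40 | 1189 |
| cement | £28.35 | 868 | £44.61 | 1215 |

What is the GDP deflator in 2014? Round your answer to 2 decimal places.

Nominal GDP 2014 = 10.50·447 + 49.24·1332 + 59.40·1189 + 44.61·1215 = 195108.93.
Real GDP 2014 (at 2004 prices) = 6.65·447 + 28.10·1332 + 48.41·1189 + 28.35·1215 = 132406.49.
Deflator = Nominal/Real × 100 = 195108.93/132406.49 × 100 = 147.356.

147.36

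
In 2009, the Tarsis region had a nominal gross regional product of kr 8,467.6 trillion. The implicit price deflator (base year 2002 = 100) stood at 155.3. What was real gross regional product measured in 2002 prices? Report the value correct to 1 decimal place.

kr 5,452.4 trillion

Real gross regional product = Nominal / (implicit price deflator/100) = 8467.6 / 1.553 = 5452.41.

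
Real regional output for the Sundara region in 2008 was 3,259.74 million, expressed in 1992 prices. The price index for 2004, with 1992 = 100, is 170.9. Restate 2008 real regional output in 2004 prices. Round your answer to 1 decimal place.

5,570.9 million

Real regional output in 2004 prices = Real regional output in 1992 prices × (P_2004/P_1992) = 3259.74 × 1.709 = 5570.90.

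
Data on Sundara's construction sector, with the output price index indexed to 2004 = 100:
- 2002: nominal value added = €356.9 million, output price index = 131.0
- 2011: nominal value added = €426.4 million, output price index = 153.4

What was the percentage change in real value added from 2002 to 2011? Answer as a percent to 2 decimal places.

Real value added 2002 = 356.9 / 1.310 = 272.44.
Real value added 2011 = 426.4 / 1.534 = 277.97.
Real growth = 277.97 / 272.44 − 1 = 0.0203.

2.03%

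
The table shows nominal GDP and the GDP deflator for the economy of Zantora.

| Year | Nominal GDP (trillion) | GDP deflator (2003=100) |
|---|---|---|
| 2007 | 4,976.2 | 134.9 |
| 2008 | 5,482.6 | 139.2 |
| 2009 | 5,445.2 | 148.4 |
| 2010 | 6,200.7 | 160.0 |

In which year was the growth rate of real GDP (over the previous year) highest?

2008

2008: real = 5482.6/1.392 = 3938.65; growth vs 2007 (3688.81) = 6.77%.
2009: real = 5445.2/1.484 = 3669.27; growth vs 2008 (3938.65) = -6.84%.
2010: real = 6200.7/1.600 = 3875.44; growth vs 2009 (3669.27) = 5.62%.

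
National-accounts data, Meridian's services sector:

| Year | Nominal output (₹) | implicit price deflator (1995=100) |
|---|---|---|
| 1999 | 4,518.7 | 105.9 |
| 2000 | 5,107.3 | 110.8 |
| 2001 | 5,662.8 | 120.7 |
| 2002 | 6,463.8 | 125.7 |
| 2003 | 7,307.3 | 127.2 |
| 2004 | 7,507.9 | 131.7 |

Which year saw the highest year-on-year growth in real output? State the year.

2000: real = 5107.3/1.108 = 4609.48; growth vs 1999 (4266.95) = 8.03%.
2001: real = 5662.8/1.207 = 4691.63; growth vs 2000 (4609.48) = 1.78%.
2002: real = 6463.8/1.257 = 5142.24; growth vs 2001 (4691.63) = 9.60%.
2003: real = 7307.3/1.272 = 5744.73; growth vs 2002 (5142.24) = 11.72%.
2004: real = 7507.9/1.317 = 5700.76; growth vs 2003 (5744.73) = -0.77%.

2003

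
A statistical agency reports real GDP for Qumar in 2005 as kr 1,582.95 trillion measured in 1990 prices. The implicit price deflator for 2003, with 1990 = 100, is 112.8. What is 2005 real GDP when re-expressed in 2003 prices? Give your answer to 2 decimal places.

Real GDP in 2003 prices = Real GDP in 1990 prices × (P_2003/P_1990) = 1582.95 × 1.128 = 1785.57.

kr 1,785.57 trillion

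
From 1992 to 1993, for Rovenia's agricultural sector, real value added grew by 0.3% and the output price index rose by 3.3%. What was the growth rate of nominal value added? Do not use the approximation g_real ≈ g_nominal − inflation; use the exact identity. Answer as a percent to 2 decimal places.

(1 + g_nom) = (1 + g_real)(1 + π) = 1.0030 × 1.0330 = 1.03610.

3.61%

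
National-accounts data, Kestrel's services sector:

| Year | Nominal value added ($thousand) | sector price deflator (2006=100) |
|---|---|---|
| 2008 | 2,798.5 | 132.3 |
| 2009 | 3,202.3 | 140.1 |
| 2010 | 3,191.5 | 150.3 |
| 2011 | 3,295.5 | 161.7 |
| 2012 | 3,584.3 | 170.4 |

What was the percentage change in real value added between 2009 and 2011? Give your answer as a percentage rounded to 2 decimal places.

-10.84%

Real value added 2009 = 3202.3/1.401 = 2285.72.
Real value added 2011 = 3295.5/1.617 = 2038.03.
Change = 2038.03/2285.72 − 1 = -0.1084.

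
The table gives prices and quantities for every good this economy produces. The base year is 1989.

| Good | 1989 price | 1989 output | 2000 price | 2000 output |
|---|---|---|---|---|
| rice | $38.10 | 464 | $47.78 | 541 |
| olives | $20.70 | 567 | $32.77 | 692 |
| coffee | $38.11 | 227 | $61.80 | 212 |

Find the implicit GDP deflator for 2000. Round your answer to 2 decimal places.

Nominal GDP 2000 = 47.78·541 + 32.77·692 + 61.80·212 = 61627.42.
Real GDP 2000 (at 1989 prices) = 38.10·541 + 20.70·692 + 38.11·212 = 43015.82.
Deflator = Nominal/Real × 100 = 61627.42/43015.82 × 100 = 143.267.

143.27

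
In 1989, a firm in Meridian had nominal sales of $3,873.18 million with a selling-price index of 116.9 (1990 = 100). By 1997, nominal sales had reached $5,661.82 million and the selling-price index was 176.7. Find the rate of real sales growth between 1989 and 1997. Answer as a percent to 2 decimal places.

Real sales 1989 = 3873.18 / 1.169 = 3313.24.
Real sales 1997 = 5661.82 / 1.767 = 3204.20.
Real growth = 3204.20 / 3313.24 − 1 = -0.0329.

-3.29%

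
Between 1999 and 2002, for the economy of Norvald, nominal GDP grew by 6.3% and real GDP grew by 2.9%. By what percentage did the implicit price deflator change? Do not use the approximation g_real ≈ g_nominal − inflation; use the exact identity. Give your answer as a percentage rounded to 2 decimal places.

(1 + g_nom) = (1 + g_real)(1 + π), so π = 1.0630 / 1.0290 − 1 = 0.03304.

3.30%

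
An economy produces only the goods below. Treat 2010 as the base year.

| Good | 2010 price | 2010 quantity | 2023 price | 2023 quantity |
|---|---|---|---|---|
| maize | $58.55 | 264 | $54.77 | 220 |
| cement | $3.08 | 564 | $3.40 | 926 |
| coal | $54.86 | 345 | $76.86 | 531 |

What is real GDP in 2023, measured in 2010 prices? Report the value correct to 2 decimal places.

$44863.74

Real GDP 2023 = Σ (p_2010 × q_2023) = 58.55·220 + 3.08·926 + 54.86·531 = 44863.74.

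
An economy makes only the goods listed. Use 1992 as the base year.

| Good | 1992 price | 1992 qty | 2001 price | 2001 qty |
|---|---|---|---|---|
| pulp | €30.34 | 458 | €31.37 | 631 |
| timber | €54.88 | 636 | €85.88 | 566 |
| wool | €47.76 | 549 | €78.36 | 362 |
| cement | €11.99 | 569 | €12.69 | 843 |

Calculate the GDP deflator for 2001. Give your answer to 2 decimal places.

Nominal GDP 2001 = 31.37·631 + 85.88·566 + 78.36·362 + 12.69·843 = 107466.54.
Real GDP 2001 (at 1992 prices) = 30.34·631 + 54.88·566 + 47.76·362 + 11.99·843 = 77603.31.
Deflator = Nominal/Real × 100 = 107466.54/77603.31 × 100 = 138.482.

138.48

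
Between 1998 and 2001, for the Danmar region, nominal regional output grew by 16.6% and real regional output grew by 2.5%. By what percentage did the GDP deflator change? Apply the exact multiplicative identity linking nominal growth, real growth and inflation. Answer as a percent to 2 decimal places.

13.76%

(1 + g_nom) = (1 + g_real)(1 + π), so π = 1.1660 / 1.0250 − 1 = 0.13756.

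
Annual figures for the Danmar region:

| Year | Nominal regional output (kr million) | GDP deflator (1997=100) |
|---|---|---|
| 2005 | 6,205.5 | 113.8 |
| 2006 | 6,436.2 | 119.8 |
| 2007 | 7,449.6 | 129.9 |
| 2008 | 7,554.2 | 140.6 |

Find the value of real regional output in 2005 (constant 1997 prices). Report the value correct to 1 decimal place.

kr 5,453.0 million

Real regional output 2005 = 6205.5 / 1.138 = 5452.99.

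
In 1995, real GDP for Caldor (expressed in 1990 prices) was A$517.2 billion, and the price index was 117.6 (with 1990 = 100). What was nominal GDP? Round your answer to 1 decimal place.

Nominal GDP = Real × (price index/100) = 517.2 × 1.176 = 608.23.

A$608.2 billion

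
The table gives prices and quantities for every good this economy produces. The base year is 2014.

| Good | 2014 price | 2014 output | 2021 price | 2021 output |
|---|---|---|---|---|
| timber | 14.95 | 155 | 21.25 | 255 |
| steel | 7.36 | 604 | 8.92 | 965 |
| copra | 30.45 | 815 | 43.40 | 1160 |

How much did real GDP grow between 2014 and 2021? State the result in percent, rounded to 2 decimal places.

Real GDP 2014 = Nominal GDP 2014 = 14.95·155 + 7.36·604 + 30.45·815 = 31579.44.
Real GDP 2021 (at 2014 prices) = 14.95·255 + 7.36·965 + 30.45·1160 = 46236.65.
Real growth = 46236.65/31579.44 − 1 = 0.4641.

46.41%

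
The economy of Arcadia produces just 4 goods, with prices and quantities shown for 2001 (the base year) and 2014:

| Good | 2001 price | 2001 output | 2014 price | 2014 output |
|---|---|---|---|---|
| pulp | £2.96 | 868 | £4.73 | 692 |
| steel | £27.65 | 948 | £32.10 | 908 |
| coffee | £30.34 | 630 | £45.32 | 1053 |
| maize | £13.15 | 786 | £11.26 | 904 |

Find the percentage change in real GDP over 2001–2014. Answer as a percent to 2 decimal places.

21.91%

Real GDP 2001 = Nominal GDP 2001 = 2.96·868 + 27.65·948 + 30.34·630 + 13.15·786 = 58231.58.
Real GDP 2014 (at 2001 prices) = 2.96·692 + 27.65·908 + 30.34·1053 + 13.15·904 = 70990.14.
Real growth = 70990.14/58231.58 − 1 = 0.2191.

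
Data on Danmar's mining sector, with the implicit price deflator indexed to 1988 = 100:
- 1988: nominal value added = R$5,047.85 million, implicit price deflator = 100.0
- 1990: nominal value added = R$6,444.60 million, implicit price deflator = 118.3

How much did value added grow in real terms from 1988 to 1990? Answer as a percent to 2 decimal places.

Real value added 1988 = 5047.85 / 1.000 = 5047.85.
Real value added 1990 = 6444.60 / 1.183 = 5447.68.
Real growth = 5447.68 / 5047.85 − 1 = 0.0792.

7.92%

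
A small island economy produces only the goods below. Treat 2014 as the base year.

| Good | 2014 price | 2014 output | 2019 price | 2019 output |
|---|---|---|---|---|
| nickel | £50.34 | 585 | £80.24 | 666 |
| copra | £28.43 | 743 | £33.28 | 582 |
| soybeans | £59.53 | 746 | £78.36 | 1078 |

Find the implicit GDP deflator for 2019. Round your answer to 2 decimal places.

Nominal GDP 2019 = 80.24·666 + 33.28·582 + 78.36·1078 = 157280.88.
Real GDP 2019 (at 2014 prices) = 50.34·666 + 28.43·582 + 59.53·1078 = 114246.04.
Deflator = Nominal/Real × 100 = 157280.88/114246.04 × 100 = 137.669.

137.67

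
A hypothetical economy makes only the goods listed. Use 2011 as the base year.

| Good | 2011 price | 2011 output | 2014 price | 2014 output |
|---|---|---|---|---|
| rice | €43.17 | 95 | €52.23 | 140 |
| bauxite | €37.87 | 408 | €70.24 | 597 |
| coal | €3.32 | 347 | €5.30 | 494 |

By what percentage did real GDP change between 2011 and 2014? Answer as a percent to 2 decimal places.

46.31%

Real GDP 2011 = Nominal GDP 2011 = 43.17·95 + 37.87·408 + 3.32·347 = 20704.15.
Real GDP 2014 (at 2011 prices) = 43.17·140 + 37.87·597 + 3.32·494 = 30292.27.
Real growth = 30292.27/20704.15 − 1 = 0.4631.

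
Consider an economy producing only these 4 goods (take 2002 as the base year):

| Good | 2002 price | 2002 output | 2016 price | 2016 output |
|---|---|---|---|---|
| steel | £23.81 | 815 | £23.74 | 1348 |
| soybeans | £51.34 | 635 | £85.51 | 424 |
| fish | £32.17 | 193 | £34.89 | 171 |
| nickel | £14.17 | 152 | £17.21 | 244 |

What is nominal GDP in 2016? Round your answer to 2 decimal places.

Nominal GDP 2016 = Σ (p_2016 × q_2016) = 23.74·1348 + 85.51·424 + 34.89·171 + 17.21·244 = 78423.19.

£78423.19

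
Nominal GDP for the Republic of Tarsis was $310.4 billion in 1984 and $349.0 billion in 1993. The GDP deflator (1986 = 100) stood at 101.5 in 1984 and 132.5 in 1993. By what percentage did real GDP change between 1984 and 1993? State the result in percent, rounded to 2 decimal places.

-13.87%

Deflate each year: 1984 → 310.4/1.015 = 305.81; 1993 → 349.0/1.325 = 263.40.
So real GDP changed by 263.40/305.81 − 1 = -0.1387, i.e. -13.87%.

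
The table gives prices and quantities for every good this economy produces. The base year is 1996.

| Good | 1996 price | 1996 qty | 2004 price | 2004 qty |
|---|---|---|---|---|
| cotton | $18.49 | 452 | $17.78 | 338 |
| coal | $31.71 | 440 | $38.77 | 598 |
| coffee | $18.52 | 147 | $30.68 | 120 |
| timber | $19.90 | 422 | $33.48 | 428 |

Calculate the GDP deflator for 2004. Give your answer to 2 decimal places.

Nominal GDP 2004 = 17.78·338 + 38.77·598 + 30.68·120 + 33.48·428 = 47205.14.
Real GDP 2004 (at 1996 prices) = 18.49·338 + 31.71·598 + 18.52·120 + 19.90·428 = 35951.80.
Deflator = Nominal/Real × 100 = 47205.14/35951.80 × 100 = 131.301.

131.30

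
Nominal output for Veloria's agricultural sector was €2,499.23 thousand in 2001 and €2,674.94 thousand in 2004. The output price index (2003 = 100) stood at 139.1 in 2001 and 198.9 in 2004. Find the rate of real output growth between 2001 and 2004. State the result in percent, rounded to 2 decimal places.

-25.15%

Real output 2001 = 2499.23 / 1.391 = 1796.71.
Real output 2004 = 2674.94 / 1.989 = 1344.87.
Real growth = 1344.87 / 1796.71 − 1 = -0.2515.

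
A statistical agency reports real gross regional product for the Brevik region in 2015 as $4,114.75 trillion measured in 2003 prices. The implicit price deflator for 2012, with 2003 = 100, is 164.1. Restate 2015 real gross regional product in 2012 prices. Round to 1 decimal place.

Real gross regional product in 2012 prices = Real gross regional product in 2003 prices × (P_2012/P_2003) = 4114.75 × 1.641 = 6752.30.

$6,752.3 trillion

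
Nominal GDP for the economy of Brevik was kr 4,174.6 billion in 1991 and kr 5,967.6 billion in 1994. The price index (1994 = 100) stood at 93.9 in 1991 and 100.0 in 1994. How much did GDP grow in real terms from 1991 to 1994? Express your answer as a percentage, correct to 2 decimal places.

Deflate each year: 1991 → 4174.6/0.939 = 4445.79; 1994 → 5967.6/1.000 = 5967.60.
So real GDP changed by 5967.60/4445.79 − 1 = 0.3423, i.e. 34.23%.

34.23%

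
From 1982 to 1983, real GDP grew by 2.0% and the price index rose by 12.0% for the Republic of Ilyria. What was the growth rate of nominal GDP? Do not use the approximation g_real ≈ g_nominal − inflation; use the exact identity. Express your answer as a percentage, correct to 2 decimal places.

14.24%

(1 + g_nom) = (1 + g_real)(1 + π) = 1.0200 × 1.1200 = 1.14240.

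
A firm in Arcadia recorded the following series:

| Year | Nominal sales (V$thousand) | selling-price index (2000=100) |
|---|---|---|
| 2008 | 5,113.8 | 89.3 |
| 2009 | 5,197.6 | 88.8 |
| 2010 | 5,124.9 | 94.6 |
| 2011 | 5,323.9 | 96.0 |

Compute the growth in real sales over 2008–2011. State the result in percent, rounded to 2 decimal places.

-3.16%

Real sales 2008 = 5113.8/0.893 = 5726.54.
Real sales 2011 = 5323.9/0.960 = 5545.73.
Change = 5545.73/5726.54 − 1 = -0.0316.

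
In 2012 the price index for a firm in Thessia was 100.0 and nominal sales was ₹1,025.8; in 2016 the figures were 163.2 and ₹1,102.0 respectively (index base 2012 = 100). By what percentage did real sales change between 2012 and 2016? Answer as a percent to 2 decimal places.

-34.17%

Deflate each year: 2012 → 1025.8/1.000 = 1025.80; 2016 → 1102.0/1.632 = 675.25.
So real sales changed by 675.25/1025.80 − 1 = -0.3417, i.e. -34.17%.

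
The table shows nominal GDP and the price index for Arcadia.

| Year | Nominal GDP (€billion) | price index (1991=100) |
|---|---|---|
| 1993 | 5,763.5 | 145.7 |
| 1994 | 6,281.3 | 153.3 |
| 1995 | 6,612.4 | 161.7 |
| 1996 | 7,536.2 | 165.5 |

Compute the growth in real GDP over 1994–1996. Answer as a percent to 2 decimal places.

11.13%

Real GDP 1994 = 6281.3/1.533 = 4097.39.
Real GDP 1996 = 7536.2/1.655 = 4553.60.
Change = 4553.60/4097.39 − 1 = 0.1113.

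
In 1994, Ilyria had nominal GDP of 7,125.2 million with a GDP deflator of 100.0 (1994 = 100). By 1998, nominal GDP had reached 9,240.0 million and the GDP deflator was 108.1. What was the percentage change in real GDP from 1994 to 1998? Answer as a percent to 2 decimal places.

Deflate each year: 1994 → 7125.2/1.000 = 7125.20; 1998 → 9240.0/1.081 = 8547.64.
So real GDP changed by 8547.64/7125.20 − 1 = 0.1996, i.e. 19.96%.

19.96%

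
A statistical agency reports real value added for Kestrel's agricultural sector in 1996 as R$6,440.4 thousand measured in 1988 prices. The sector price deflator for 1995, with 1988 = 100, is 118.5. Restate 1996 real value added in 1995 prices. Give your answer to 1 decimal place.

Real value added in 1995 prices = Real value added in 1988 prices × (P_1995/P_1988) = 6440.4 × 1.185 = 7631.87.

R$7,631.9 thousand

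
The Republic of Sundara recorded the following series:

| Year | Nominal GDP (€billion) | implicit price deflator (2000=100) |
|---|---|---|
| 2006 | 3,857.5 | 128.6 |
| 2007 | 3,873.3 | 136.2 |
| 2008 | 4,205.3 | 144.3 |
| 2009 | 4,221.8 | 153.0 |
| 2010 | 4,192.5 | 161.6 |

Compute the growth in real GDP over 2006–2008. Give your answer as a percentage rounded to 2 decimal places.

Real GDP 2006 = 3857.5/1.286 = 2999.61.
Real GDP 2008 = 4205.3/1.443 = 2914.28.
Change = 2914.28/2999.61 − 1 = -0.0284.

-2.84%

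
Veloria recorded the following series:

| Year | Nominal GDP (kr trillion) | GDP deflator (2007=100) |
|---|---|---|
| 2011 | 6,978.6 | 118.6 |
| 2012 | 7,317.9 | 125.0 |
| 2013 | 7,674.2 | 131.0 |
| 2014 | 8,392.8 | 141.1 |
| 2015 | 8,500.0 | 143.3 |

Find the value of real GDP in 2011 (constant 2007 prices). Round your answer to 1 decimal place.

Real GDP 2011 = 6978.6 / 1.186 = 5884.15.

kr 5,884.1 trillion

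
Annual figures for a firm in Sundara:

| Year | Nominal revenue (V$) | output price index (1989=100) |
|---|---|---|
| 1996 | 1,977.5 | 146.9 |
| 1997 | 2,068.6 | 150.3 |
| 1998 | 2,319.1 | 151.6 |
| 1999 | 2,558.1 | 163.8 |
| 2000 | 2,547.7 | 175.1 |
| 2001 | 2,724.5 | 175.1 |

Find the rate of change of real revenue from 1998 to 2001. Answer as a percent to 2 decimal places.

Real revenue 1998 = 2319.1/1.516 = 1529.75.
Real revenue 2001 = 2724.5/1.751 = 1555.97.
Change = 1555.97/1529.75 − 1 = 0.0171.

1.71%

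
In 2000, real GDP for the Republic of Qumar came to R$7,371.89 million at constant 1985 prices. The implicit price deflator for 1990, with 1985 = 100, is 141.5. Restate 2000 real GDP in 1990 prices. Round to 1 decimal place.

R$10,431.2 million

Real GDP in 1990 prices = Real GDP in 1985 prices × (P_1990/P_1985) = 7371.89 × 1.415 = 10431.22.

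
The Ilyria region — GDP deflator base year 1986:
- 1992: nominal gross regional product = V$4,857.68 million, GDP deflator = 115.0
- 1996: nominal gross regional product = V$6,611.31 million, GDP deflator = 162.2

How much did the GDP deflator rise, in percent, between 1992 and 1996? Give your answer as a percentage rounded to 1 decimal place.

Price-level change = 162.2 / 115.0 − 1 = 0.4104.

41.0%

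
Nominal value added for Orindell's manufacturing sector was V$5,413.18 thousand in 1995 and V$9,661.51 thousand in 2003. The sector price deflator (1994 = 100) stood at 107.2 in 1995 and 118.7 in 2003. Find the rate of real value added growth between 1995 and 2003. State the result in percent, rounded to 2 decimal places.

61.19%

Deflate each year: 1995 → 5413.18/1.072 = 5049.61; 2003 → 9661.51/1.187 = 8139.44.
So real value added changed by 8139.44/5049.61 − 1 = 0.6119, i.e. 61.19%.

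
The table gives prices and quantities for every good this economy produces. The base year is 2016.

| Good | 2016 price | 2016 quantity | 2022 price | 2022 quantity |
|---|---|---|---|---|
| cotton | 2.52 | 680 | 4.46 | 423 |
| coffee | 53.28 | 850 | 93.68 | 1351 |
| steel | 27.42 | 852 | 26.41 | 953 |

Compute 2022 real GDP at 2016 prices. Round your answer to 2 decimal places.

99178.50

Real GDP 2022 = Σ (p_2016 × q_2022) = 2.52·423 + 53.28·1351 + 27.42·953 = 99178.50.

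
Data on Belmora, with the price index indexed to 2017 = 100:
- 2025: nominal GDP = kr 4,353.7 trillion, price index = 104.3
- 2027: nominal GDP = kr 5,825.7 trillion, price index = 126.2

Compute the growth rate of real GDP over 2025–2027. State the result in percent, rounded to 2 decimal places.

Deflate each year: 2025 → 4353.7/1.043 = 4174.21; 2027 → 5825.7/1.262 = 4616.24.
So real GDP changed by 4616.24/4174.21 − 1 = 0.1059, i.e. 10.59%.

10.59%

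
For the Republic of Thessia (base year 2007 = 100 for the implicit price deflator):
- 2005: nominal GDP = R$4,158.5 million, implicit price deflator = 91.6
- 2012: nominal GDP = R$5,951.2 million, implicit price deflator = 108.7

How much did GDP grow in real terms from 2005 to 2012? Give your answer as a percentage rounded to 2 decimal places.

Real GDP 2005 = 4158.5 / 0.916 = 4539.85.
Real GDP 2012 = 5951.2 / 1.087 = 5474.89.
Real growth = 5474.89 / 4539.85 − 1 = 0.2060.

20.60%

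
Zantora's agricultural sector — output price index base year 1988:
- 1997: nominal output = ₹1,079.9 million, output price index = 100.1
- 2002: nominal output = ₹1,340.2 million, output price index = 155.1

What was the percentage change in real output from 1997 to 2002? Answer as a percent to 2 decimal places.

-19.90%

Real output 1997 = 1079.9 / 1.001 = 1078.82.
Real output 2002 = 1340.2 / 1.551 = 864.09.
Real growth = 864.09 / 1078.82 − 1 = -0.1990.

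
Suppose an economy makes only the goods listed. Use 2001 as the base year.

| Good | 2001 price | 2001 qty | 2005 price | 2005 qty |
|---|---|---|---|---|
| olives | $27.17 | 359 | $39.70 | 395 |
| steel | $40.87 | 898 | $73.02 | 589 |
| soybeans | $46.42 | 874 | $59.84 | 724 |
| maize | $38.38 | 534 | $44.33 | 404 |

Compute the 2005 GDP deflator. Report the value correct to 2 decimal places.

Nominal GDP 2005 = 39.70·395 + 73.02·589 + 59.84·724 + 44.33·404 = 119923.76.
Real GDP 2005 (at 2001 prices) = 27.17·395 + 40.87·589 + 46.42·724 + 38.38·404 = 83918.18.
Deflator = Nominal/Real × 100 = 119923.76/83918.18 × 100 = 142.906.

142.91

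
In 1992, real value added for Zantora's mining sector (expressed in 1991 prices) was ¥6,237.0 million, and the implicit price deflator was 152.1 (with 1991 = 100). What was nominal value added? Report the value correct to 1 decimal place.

Nominal value added = Real × (implicit price deflator/100) = 6237.0 × 1.521 = 9486.48.

¥9,486.5 million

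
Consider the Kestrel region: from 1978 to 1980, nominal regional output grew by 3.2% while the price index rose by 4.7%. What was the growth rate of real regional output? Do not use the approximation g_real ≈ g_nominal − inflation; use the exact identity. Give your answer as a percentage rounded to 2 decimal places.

(1 + g_nom) = (1 + g_real)(1 + π), so g_real = 1.0320 / 1.0470 − 1 = -0.01433.

-1.43%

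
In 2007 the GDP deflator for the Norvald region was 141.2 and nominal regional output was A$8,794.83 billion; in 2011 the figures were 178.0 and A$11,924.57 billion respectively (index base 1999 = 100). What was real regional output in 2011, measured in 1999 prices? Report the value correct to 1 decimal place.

A$6,699.2 billion

Real regional output = Nominal / (GDP deflator/100) = 11924.57 / 1.780 = 6699.20.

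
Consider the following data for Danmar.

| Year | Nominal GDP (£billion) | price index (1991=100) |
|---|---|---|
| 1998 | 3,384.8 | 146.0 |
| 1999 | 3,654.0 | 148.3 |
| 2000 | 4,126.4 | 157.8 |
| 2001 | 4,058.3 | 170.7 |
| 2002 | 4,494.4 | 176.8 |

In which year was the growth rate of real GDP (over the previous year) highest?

2002

1999: real = 3654.0/1.483 = 2463.92; growth vs 1998 (2318.36) = 6.28%.
2000: real = 4126.4/1.578 = 2614.96; growth vs 1999 (2463.92) = 6.13%.
2001: real = 4058.3/1.707 = 2377.45; growth vs 2000 (2614.96) = -9.08%.
2002: real = 4494.4/1.768 = 2542.08; growth vs 2001 (2377.45) = 6.92%.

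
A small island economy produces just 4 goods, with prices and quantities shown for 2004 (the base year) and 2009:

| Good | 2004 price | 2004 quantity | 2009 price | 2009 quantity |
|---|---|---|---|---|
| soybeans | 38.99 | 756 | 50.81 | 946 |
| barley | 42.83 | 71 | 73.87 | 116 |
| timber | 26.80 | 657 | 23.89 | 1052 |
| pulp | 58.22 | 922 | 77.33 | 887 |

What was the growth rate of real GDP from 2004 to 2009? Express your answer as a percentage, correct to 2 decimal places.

Real GDP 2004 = Nominal GDP 2004 = 38.99·756 + 42.83·71 + 26.80·657 + 58.22·922 = 103803.81.
Real GDP 2009 (at 2004 prices) = 38.99·946 + 42.83·116 + 26.80·1052 + 58.22·887 = 121687.56.
Real growth = 121687.56/103803.81 − 1 = 0.1723.

17.23%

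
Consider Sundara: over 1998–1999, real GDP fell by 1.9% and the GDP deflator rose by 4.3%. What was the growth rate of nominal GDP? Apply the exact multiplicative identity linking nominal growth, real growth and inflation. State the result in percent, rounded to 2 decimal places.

2.32%

(1 + g_nom) = (1 + g_real)(1 + π) = 0.9810 × 1.0430 = 1.02318.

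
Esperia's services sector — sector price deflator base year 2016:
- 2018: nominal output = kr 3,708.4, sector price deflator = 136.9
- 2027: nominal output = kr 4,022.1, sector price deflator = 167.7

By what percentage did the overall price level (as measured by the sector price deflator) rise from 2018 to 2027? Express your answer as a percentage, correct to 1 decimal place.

Price-level change = 167.7 / 136.9 − 1 = 0.2250.

22.5%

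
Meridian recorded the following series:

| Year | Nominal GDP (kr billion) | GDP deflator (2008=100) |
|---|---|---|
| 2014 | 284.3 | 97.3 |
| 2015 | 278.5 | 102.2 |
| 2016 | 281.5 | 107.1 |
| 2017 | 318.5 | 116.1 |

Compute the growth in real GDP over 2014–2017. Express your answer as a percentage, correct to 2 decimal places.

Real GDP 2014 = 284.3/0.973 = 292.19.
Real GDP 2017 = 318.5/1.161 = 274.33.
Change = 274.33/292.19 − 1 = -0.0611.

-6.11%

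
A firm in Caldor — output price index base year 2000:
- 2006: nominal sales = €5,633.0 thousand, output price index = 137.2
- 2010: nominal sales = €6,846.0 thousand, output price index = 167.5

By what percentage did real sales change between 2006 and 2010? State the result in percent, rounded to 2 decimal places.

-0.45%

Deflate each year: 2006 → 5633.0/1.372 = 4105.69; 2010 → 6846.0/1.675 = 4087.16.
So real sales changed by 4087.16/4105.69 − 1 = -0.0045, i.e. -0.45%.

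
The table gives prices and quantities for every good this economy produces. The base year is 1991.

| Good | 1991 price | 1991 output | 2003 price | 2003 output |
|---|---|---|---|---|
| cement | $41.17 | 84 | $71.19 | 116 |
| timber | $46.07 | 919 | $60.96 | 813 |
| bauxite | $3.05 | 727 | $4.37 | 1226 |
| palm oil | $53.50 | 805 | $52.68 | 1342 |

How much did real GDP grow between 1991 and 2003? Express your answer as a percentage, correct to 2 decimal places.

29.30%

Real GDP 1991 = Nominal GDP 1991 = 41.17·84 + 46.07·919 + 3.05·727 + 53.50·805 = 91081.46.
Real GDP 2003 (at 1991 prices) = 41.17·116 + 46.07·813 + 3.05·1226 + 53.50·1342 = 117766.93.
Real growth = 117766.93/91081.46 − 1 = 0.2930.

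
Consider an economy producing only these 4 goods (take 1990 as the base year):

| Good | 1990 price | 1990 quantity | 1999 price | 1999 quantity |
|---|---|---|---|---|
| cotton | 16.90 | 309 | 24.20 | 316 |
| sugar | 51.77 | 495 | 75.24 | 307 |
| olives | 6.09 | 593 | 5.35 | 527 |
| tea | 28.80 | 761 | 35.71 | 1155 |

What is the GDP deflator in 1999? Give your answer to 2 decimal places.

Nominal GDP 1999 = 24.20·316 + 75.24·307 + 5.35·527 + 35.71·1155 = 74810.38.
Real GDP 1999 (at 1990 prices) = 16.90·316 + 51.77·307 + 6.09·527 + 28.80·1155 = 57707.22.
Deflator = Nominal/Real × 100 = 74810.38/57707.22 × 100 = 129.638.

129.64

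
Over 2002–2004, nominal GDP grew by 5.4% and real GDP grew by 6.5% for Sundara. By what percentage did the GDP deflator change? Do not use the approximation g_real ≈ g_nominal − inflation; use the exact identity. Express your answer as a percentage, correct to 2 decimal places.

(1 + g_nom) = (1 + g_real)(1 + π), so π = 1.0540 / 1.0650 − 1 = -0.01033.

-1.03%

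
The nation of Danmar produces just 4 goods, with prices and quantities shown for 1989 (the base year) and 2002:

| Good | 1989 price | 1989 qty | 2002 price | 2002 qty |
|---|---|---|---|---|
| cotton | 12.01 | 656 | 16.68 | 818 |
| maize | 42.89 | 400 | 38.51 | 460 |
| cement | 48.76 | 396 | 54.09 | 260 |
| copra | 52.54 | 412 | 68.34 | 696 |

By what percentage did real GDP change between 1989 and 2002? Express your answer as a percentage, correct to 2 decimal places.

19.41%

Real GDP 1989 = Nominal GDP 1989 = 12.01·656 + 42.89·400 + 48.76·396 + 52.54·412 = 65990.00.
Real GDP 2002 (at 1989 prices) = 12.01·818 + 42.89·460 + 48.76·260 + 52.54·696 = 78799.02.
Real growth = 78799.02/65990.00 − 1 = 0.1941.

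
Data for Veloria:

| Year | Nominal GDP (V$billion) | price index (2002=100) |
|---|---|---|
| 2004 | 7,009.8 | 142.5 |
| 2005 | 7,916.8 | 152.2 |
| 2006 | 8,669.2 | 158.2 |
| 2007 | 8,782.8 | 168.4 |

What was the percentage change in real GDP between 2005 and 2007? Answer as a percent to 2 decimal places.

Real GDP 2005 = 7916.8/1.522 = 5201.58.
Real GDP 2007 = 8782.8/1.684 = 5215.44.
Change = 5215.44/5201.58 − 1 = 0.0027.

0.27%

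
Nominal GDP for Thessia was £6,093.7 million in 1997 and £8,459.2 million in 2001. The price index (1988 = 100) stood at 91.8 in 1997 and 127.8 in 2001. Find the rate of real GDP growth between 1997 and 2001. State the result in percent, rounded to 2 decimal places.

Real GDP 1997 = 6093.7 / 0.918 = 6638.02.
Real GDP 2001 = 8459.2 / 1.278 = 6619.09.
Real growth = 6619.09 / 6638.02 − 1 = -0.0029.

-0.29%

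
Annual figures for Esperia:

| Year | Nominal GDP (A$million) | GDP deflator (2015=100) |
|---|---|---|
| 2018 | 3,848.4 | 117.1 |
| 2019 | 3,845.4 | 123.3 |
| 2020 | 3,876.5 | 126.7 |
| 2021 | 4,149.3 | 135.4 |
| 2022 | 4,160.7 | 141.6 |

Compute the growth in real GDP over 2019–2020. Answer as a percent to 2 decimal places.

-1.90%

Real GDP 2019 = 3845.4/1.233 = 3118.73.
Real GDP 2020 = 3876.5/1.267 = 3059.59.
Change = 3059.59/3118.73 − 1 = -0.0190.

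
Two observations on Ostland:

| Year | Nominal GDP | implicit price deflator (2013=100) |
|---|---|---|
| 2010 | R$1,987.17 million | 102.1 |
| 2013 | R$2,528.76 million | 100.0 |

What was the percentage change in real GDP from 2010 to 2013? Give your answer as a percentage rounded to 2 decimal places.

Real GDP 2010 = 1987.17 / 1.021 = 1946.30.
Real GDP 2013 = 2528.76 / 1.000 = 2528.76.
Real growth = 2528.76 / 1946.30 − 1 = 0.2993.

29.93%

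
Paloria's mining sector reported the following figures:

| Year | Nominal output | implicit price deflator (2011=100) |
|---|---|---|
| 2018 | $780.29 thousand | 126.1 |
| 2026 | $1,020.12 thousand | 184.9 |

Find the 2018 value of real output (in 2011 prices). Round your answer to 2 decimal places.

Real output = Nominal / (implicit price deflator/100) = 780.29 / 1.261 = 618.79.

$618.79 thousand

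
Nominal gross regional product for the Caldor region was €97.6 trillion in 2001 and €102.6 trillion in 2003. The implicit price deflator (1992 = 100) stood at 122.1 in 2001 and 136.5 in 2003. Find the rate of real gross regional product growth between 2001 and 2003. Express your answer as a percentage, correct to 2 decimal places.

Real gross regional product 2001 = 97.6 / 1.221 = 79.93.
Real gross regional product 2003 = 102.6 / 1.365 = 75.16.
Real growth = 75.16 / 79.93 − 1 = -0.0597.

-5.97%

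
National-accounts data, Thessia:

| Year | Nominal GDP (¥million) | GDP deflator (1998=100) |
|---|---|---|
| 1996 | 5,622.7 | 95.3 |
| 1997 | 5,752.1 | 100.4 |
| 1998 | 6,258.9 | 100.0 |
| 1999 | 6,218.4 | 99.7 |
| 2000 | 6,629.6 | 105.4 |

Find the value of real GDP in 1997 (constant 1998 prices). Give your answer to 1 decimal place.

Real GDP 1997 = 5752.1 / 1.004 = 5729.18.

¥5,729.2 million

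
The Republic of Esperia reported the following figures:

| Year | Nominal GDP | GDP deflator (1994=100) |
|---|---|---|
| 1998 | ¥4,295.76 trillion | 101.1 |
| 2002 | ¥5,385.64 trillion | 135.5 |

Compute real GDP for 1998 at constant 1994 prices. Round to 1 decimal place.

¥4,249.0 trillion

Real GDP = Nominal / (GDP deflator/100) = 4295.76 / 1.011 = 4249.02.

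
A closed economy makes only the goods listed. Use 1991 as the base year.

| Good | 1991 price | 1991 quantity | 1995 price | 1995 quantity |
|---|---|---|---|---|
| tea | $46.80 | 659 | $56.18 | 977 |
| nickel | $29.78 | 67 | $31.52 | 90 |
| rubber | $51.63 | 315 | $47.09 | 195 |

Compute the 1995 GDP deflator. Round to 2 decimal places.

114.43

Nominal GDP 1995 = 56.18·977 + 31.52·90 + 47.09·195 = 66907.21.
Real GDP 1995 (at 1991 prices) = 46.80·977 + 29.78·90 + 51.63·195 = 58471.65.
Deflator = Nominal/Real × 100 = 66907.21/58471.65 × 100 = 114.427.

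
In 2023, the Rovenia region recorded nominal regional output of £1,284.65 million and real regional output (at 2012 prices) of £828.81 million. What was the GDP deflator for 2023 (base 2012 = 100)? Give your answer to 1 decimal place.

GDP deflator = (Nominal / Real) × 100 = 1284.65 / 828.81 × 100 = 155.00.

155.0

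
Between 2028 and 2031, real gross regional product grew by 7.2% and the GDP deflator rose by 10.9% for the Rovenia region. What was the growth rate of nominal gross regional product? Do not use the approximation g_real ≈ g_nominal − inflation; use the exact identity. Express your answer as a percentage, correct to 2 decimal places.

(1 + g_nom) = (1 + g_real)(1 + π) = 1.0720 × 1.1090 = 1.18885.

18.88%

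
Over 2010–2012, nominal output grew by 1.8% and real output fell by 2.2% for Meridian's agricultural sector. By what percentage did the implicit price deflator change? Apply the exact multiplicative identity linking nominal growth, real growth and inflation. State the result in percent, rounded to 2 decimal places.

(1 + g_nom) = (1 + g_real)(1 + π), so π = 1.0180 / 0.9780 − 1 = 0.04090.

4.09%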